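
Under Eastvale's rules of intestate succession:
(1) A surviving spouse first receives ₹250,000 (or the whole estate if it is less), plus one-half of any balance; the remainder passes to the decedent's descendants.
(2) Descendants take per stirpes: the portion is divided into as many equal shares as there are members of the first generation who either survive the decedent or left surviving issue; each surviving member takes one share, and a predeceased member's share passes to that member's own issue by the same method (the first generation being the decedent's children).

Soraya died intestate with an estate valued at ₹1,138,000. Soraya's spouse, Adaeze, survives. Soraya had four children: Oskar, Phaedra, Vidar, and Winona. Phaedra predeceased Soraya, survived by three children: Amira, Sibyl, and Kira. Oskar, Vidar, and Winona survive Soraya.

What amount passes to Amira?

Adaeze first takes ₹250,000, leaving a balance of ₹888,000. Adaeze then takes one-half of the balance (₹444,000), for a total of ₹694,000. The remaining ₹444,000 passes to the descendants.
The descendants' portion (₹444,000) is divided into 4 shares of ₹111,000: Oskar, Vidar, and Winona each take ₹111,000; Phaedra's ₹111,000 share passes to Phaedra's issue.
Phaedra's share (₹111,000) is divided into 3 shares of ₹37,000: Amira, Sibyl, and Kira each take ₹37,000.

Amira receives ₹37,000.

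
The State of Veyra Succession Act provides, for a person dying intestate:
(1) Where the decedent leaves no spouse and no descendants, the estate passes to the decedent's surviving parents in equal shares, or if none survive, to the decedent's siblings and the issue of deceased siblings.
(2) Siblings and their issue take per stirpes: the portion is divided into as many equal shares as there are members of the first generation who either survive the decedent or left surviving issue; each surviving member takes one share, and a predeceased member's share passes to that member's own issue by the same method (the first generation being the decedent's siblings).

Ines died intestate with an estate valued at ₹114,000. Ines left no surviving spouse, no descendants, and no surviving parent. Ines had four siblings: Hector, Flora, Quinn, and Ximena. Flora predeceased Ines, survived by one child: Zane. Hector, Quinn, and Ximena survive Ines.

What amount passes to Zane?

The entire ₹114,000 passes to the siblings and their issue.
That amount (₹114,000) is divided into 4 shares of ₹28,500: Hector, Quinn, and Ximena each take ₹28,500; Flora's ₹28,500 share passes to Flora's issue.
Flora's share (₹28,500) passes entirely to Zane.

Zane receives ₹28,500.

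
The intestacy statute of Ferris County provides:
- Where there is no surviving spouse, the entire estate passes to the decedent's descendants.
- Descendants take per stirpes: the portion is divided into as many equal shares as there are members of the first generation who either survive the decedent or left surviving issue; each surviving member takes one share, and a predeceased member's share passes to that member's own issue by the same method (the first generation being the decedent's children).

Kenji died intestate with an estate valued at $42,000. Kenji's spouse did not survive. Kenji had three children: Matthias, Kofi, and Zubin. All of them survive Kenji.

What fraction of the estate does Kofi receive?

The entire $42,000 passes to the descendants.
That amount ($42,000) is divided into 3 shares of $14,000: Matthias, Kofi, and Zubin each take $14,000.

Kofi receives 1/3 of the estate.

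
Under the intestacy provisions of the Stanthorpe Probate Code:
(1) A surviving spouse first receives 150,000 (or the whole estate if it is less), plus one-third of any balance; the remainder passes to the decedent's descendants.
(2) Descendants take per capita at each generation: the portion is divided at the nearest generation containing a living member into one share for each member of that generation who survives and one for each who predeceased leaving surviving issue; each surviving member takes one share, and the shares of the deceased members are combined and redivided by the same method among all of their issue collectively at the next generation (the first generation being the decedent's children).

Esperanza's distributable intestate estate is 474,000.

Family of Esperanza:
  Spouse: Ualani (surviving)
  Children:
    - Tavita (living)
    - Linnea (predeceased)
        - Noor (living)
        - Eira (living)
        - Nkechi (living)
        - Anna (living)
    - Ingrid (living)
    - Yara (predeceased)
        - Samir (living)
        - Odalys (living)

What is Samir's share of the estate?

Samir receives 18,000.

Ualani first takes 150,000, leaving a balance of 324,000. Ualani then takes one-third of the balance (108,000), for a total of 258,000. The remaining 216,000 passes to the descendants.
The descendants' portion (216,000) is divided at the children's generation into 4 shares of 54,000. Tavita and Ingrid each take 54,000. The 2 shares of the deceased (Linnea and Yara) are combined into a pool of 108,000.
That pool (108,000) is divided at the grandchildren's generation equally among Noor, Eira, Nkechi, Anna, Samir, and Odalys: 18,000 each.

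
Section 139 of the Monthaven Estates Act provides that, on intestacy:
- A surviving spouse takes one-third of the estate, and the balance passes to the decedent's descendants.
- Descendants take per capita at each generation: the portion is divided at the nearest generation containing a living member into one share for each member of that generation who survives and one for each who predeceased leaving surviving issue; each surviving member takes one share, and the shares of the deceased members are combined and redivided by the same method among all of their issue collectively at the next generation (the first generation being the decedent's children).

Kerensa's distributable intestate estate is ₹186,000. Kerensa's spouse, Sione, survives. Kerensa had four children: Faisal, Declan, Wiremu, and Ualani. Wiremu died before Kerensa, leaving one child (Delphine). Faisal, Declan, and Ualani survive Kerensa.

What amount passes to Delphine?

Delphine receives ₹31,000.

Sione takes one-third of ₹186,000 = ₹62,000. The remaining ₹124,000 passes to the descendants.
The descendants' portion (₹124,000) is divided at the children's generation into 4 shares of ₹31,000. Faisal, Declan, and Ualani each take ₹31,000. The remaining share for the deceased Wiremu (₹31,000) is carried to the next generation.
That pool (₹31,000) passes entirely to Delphine, the sole taker at the grandchildren's generation.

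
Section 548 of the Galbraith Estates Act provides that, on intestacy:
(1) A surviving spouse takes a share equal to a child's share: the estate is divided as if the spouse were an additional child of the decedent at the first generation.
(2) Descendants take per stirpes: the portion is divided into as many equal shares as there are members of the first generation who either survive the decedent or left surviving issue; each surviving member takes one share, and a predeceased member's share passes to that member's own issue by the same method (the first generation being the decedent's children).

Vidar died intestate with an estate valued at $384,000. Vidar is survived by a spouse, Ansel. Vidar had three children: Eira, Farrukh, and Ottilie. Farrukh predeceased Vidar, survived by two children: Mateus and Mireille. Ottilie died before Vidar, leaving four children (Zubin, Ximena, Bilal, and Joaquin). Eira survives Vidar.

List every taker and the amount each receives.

Ansel: $96,000; Eira: $96,000; Mateus: $48,000; Mireille: $48,000; Zubin: $24,000; Ximena: $24,000; Bilal: $24,000; Joaquin: $24,000

The spouse counts as an additional share at the children's level, so there are 4 primary shares of $96,000. Ansel takes one such share ($96,000).
The children's combined portion ($288,000) is divided into 3 shares of $96,000: Eira takes $96,000; Farrukh's $96,000 share passes to Farrukh's issue; Ottilie's $96,000 share passes to Ottilie's issue.
Farrukh's share ($96,000) is divided into 2 shares of $48,000: Mateus and Mireille each take $48,000.
Ottilie's share ($96,000) is divided into 4 shares of $24,000: Zubin, Ximena, Bilal, and Joaquin each take $24,000.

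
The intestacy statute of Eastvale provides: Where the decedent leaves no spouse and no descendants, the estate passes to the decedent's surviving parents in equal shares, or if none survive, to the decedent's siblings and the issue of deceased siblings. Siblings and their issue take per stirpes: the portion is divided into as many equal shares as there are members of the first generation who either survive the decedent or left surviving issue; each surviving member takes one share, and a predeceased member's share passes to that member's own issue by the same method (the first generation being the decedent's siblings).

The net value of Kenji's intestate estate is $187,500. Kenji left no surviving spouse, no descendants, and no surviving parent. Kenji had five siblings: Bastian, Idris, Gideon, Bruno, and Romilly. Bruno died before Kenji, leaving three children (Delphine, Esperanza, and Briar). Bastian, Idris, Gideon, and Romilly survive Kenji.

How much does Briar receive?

Briar receives $12,500.

The entire $187,500 passes to the siblings and their issue.
That amount ($187,500) is divided into 5 shares of $37,500: Bastian, Idris, Gideon, and Romilly each take $37,500; Bruno's $37,500 share passes to Bruno's issue.
Bruno's share ($37,500) is divided into 3 shares of $12,500: Delphine, Esperanza, and Briar each take $12,500.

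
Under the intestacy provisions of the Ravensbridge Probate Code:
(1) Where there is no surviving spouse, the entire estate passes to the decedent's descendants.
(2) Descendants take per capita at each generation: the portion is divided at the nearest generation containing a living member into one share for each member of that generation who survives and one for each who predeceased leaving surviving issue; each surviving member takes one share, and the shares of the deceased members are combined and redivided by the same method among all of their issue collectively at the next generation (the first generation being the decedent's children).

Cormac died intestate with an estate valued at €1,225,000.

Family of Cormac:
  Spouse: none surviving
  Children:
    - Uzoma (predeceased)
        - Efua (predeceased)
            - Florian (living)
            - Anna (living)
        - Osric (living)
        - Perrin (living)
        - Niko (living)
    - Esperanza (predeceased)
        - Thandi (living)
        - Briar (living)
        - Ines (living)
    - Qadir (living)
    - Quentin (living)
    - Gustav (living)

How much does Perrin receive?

Perrin receives €70,000.

The entire €1,225,000 passes to the descendants.
That amount (€1,225,000) is divided at the children's generation into 5 shares of €245,000. Qadir, Quentin, and Gustav each take €245,000. The 2 shares of the deceased (Uzoma and Esperanza) are combined into a pool of €490,000.
That pool (€490,000) is divided at the grandchildren's generation into 7 shares of €70,000. Osric, Perrin, Niko, Thandi, Briar, and Ines each take €70,000. The remaining share for the deceased Efua (€70,000) is carried to the next generation.
That pool (€70,000) is divided at the great-grandchildren's generation equally among Florian and Anna: €35,000 each.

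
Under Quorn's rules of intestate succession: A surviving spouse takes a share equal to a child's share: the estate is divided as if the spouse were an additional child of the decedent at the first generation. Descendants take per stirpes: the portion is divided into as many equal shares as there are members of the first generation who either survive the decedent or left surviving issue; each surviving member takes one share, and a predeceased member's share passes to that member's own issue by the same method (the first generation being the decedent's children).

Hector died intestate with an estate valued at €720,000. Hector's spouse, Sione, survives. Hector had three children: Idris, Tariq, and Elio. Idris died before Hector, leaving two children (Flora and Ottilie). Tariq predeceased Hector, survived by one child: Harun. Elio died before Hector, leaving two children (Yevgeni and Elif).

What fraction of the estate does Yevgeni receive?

Yevgeni receives 1/8 of the estate.

The spouse counts as an additional share at the children's level, so there are 4 primary shares of €180,000. Sione takes one such share (€180,000).
The children's combined portion (€540,000) is divided into 3 shares of €180,000: Idris's €180,000 share passes to Idris's issue; Tariq's €180,000 share passes to Tariq's issue; Elio's €180,000 share passes to Elio's issue.
Idris's share (€180,000) is divided into 2 shares of €90,000: Flora and Ottilie each take €90,000.
Tariq's share (€180,000) passes entirely to Harun.
Elio's share (€180,000) is divided into 2 shares of €90,000: Yevgeni and Elif each take €90,000.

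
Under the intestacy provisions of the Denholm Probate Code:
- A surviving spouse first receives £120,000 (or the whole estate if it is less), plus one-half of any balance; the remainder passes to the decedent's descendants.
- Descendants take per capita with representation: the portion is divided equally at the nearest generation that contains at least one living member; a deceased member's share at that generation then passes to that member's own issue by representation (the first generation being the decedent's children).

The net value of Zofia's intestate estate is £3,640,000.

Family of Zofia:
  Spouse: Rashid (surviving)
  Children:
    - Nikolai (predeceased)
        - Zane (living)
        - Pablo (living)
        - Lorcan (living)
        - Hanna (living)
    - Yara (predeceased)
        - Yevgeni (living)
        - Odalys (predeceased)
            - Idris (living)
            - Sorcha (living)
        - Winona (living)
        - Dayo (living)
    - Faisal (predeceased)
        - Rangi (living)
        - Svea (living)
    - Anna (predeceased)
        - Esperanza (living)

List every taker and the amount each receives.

Rashid: £1,880,000; Zane: £160,000; Pablo: £160,000; Lorcan: £160,000; Hanna: £160,000; Yevgeni: £160,000; Idris: £80,000; Sorcha: £80,000; Winona: £160,000; Dayo: £160,000; Rangi: £160,000; Svea: £160,000; Esperanza: £160,000

Rashid first takes £120,000, leaving a balance of £3,520,000. Rashid then takes one-half of the balance (£1,760,000), for a total of £1,880,000. The remaining £1,760,000 passes to the descendants.
No child survives, so the initial division is made at the grandchildren's generation.
The descendants' portion (£1,760,000) is divided into 11 shares of £160,000: Zane, Pablo, Lorcan, Hanna, Yevgeni, Winona, Dayo, Rangi, Svea, and Esperanza each take £160,000; Odalys's £160,000 share passes to Odalys's issue.
Odalys's share (£160,000) is divided into 2 shares of £80,000: Idris and Sorcha each take £80,000.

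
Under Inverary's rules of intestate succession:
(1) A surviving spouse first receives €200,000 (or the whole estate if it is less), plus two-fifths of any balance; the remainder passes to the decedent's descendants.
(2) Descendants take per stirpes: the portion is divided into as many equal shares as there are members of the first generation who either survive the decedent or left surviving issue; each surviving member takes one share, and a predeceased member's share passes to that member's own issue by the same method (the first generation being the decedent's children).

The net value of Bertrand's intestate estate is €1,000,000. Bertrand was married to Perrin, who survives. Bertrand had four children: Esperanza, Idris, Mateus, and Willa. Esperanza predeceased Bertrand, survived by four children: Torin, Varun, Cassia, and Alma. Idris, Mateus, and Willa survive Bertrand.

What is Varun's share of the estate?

Perrin first takes €200,000, leaving a balance of €800,000. Perrin then takes two-fifths of the balance (€320,000), for a total of €520,000. The remaining €480,000 passes to the descendants.
The descendants' portion (€480,000) is divided into 4 shares of €120,000: Idris, Mateus, and Willa each take €120,000; Esperanza's €120,000 share passes to Esperanza's issue.
Esperanza's share (€120,000) is divided into 4 shares of €30,000: Torin, Varun, Cassia, and Alma each take €30,000.

Varun receives €30,000.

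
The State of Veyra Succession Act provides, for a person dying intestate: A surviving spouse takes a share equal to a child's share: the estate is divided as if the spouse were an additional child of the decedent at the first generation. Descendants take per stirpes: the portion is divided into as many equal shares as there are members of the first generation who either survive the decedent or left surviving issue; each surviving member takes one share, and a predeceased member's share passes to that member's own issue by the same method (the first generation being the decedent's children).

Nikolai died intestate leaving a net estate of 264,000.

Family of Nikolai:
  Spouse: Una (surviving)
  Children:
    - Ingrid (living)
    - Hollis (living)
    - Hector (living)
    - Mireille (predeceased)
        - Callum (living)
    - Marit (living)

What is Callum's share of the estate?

The spouse counts as an additional share at the children's level, so there are 6 primary shares of 44,000. Una takes one such share (44,000).
The children's combined portion (220,000) is divided into 5 shares of 44,000: Ingrid, Hollis, Hector, and Marit each take 44,000; Mireille's 44,000 share passes to Mireille's issue.
Mireille's share (44,000) passes entirely to Callum.

Callum receives 44,000.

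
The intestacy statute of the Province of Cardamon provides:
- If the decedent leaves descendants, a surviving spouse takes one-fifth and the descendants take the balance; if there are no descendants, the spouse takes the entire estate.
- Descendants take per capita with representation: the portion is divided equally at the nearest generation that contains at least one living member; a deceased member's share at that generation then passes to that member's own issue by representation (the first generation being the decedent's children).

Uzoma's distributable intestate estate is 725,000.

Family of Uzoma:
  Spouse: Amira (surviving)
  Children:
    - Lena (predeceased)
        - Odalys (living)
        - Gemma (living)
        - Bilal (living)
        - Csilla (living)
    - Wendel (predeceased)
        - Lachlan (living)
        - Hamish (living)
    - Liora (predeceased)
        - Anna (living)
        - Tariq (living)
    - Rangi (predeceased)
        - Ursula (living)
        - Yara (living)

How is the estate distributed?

Amira: 145,000; Odalys: 58,000; Gemma: 58,000; Bilal: 58,000; Csilla: 58,000; Lachlan: 58,000; Hamish: 58,000; Anna: 58,000; Tariq: 58,000; Ursula: 58,000; Yara: 58,000

Amira takes one-fifth of 725,000 = 145,000. The remaining 580,000 passes to the descendants.
No child survives, so the initial division is made at the grandchildren's generation.
The descendants' portion (580,000) is divided into 10 shares of 58,000: Odalys, Gemma, Bilal, Csilla, Lachlan, Hamish, Anna, Tariq, Ursula, and Yara each take 58,000.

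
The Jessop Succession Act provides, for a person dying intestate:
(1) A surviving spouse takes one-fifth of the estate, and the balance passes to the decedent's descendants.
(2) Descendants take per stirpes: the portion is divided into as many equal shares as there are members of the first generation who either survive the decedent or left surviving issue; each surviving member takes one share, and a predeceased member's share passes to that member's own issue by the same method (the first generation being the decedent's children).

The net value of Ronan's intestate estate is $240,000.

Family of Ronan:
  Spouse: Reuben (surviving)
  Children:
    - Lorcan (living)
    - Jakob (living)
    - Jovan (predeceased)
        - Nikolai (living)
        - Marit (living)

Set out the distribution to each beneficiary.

Reuben takes one-fifth of $240,000 = $48,000. The remaining $192,000 passes to the descendants.
The descendants' portion ($192,000) is divided into 3 shares of $64,000: Lorcan and Jakob each take $64,000; Jovan's $64,000 share passes to Jovan's issue.
Jovan's share ($64,000) is divided into 2 shares of $32,000: Nikolai and Marit each take $32,000.

Reuben: $48,000; Lorcan: $64,000; Jakob: $64,000; Nikolai: $32,000; Marit: $32,000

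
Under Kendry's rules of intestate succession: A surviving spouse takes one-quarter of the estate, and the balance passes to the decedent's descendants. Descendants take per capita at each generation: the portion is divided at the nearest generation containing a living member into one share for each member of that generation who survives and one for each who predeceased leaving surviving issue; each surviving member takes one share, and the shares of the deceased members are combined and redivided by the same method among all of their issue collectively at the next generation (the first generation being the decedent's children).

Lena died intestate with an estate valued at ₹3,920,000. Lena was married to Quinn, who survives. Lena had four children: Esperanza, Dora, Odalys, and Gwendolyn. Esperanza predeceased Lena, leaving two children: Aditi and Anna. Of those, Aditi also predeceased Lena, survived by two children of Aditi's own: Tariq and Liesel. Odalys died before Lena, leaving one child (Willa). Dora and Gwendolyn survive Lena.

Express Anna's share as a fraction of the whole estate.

Anna receives 1/8 of the estate.

Quinn takes one-quarter of ₹3,920,000 = ₹980,000. The remaining ₹2,940,000 passes to the descendants.
The descendants' portion (₹2,940,000) is divided at the children's generation into 4 shares of ₹735,000. Dora and Gwendolyn each take ₹735,000. The 2 shares of the deceased (Esperanza and Odalys) are combined into a pool of ₹1,470,000.
That pool (₹1,470,000) is divided at the grandchildren's generation into 3 shares of ₹490,000. Anna and Willa each take ₹490,000. The remaining share for the deceased Aditi (₹490,000) is carried to the next generation.
That pool (₹490,000) is divided at the great-grandchildren's generation equally among Tariq and Liesel: ₹245,000 each.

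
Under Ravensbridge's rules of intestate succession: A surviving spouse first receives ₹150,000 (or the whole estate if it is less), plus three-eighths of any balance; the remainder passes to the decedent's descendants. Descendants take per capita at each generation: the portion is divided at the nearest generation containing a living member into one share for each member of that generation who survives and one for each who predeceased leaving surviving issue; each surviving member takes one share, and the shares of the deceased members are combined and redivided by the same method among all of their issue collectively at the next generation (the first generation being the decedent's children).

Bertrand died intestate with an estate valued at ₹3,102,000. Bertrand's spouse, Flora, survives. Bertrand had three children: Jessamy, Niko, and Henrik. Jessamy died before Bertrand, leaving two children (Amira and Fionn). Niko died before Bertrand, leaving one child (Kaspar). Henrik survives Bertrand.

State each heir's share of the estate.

Flora first takes ₹150,000, leaving a balance of ₹2,952,000. Flora then takes three-eighths of the balance (₹1,107,000), for a total of ₹1,257,000. The remaining ₹1,845,000 passes to the descendants.
The descendants' portion (₹1,845,000) is divided at the children's generation into 3 shares of ₹615,000. Henrik takes ₹615,000. The 2 shares of the deceased (Jessamy and Niko) are combined into a pool of ₹1,230,000.
That pool (₹1,230,000) is divided at the grandchildren's generation equally among Amira, Fionn, and Kaspar: ₹410,000 each.

Flora: ₹1,257,000; Amira: ₹410,000; Fionn: ₹410,000; Kaspar: ₹410,000; Henrik: ₹615,000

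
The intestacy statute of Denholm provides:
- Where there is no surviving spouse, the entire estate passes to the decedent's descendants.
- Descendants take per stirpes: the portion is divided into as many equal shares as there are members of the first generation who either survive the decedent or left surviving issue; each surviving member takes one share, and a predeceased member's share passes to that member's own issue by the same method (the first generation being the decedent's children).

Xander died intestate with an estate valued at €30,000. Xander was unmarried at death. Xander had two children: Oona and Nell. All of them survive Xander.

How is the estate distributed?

The entire €30,000 passes to the descendants.
That amount (€30,000) is divided into 2 shares of €15,000: Oona and Nell each take €15,000.

Oona: €15,000; Nell: €15,000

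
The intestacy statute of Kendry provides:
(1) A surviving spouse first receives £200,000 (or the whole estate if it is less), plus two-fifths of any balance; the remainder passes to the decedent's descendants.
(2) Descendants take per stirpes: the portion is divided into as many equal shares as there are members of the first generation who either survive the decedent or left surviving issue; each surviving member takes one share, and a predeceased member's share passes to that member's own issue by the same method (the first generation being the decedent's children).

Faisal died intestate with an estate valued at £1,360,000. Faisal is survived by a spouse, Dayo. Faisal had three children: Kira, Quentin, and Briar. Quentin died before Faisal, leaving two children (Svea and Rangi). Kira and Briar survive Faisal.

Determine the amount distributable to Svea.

Svea receives £116,000.

Dayo first takes £200,000, leaving a balance of £1,160,000. Dayo then takes two-fifths of the balance (£464,000), for a total of £664,000. The remaining £696,000 passes to the descendants.
The descendants' portion (£696,000) is divided into 3 shares of £232,000: Kira and Briar each take £232,000; Quentin's £232,000 share passes to Quentin's issue.
Quentin's share (£232,000) is divided into 2 shares of £116,000: Svea and Rangi each take £116,000.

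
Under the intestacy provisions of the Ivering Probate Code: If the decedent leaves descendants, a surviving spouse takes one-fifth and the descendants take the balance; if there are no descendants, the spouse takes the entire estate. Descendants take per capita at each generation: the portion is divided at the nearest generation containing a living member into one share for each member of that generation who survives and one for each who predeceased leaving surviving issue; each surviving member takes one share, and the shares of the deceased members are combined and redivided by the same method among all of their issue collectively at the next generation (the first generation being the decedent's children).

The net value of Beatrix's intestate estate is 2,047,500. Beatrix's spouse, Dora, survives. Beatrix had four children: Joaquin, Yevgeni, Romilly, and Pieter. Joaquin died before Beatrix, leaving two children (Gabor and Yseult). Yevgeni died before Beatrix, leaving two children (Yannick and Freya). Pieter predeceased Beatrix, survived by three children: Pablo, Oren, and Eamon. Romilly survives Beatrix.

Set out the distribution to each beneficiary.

Dora takes one-fifth of 2,047,500 = 409,500. The remaining 1,638,000 passes to the descendants.
The descendants' portion (1,638,000) is divided at the children's generation into 4 shares of 409,500. Romilly takes 409,500. The 3 shares of the deceased (Joaquin, Yevgeni, and Pieter) are combined into a pool of 1,228,500.
That pool (1,228,500) is divided at the grandchildren's generation equally among Gabor, Yseult, Yannick, Freya, Pablo, Oren, and Eamon: 175,500 each.

Dora: 409,500; Gabor: 175,500; Yseult: 175,500; Yannick: 175,500; Freya: 175,500; Romilly: 409,500; Pablo: 175,500; Oren: 175,500; Eamon: 175,500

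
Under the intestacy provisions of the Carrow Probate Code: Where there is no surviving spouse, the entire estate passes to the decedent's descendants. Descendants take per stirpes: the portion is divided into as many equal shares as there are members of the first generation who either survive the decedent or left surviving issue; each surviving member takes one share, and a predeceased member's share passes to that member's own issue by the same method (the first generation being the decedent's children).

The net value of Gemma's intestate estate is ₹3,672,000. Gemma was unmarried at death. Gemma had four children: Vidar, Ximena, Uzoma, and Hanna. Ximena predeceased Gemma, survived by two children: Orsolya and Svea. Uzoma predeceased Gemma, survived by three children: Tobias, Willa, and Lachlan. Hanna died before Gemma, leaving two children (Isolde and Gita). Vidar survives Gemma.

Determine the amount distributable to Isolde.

The entire ₹3,672,000 passes to the descendants.
That amount (₹3,672,000) is divided into 4 shares of ₹918,000: Vidar takes ₹918,000; Ximena's ₹918,000 share passes to Ximena's issue; Uzoma's ₹918,000 share passes to Uzoma's issue; Hanna's ₹918,000 share passes to Hanna's issue.
Ximena's share (₹918,000) is divided into 2 shares of ₹459,000: Orsolya and Svea each take ₹459,000.
Uzoma's share (₹918,000) is divided into 3 shares of ₹306,000: Tobias, Willa, and Lachlan each take ₹306,000.
Hanna's share (₹918,000) is divided into 2 shares of ₹459,000: Isolde and Gita each take ₹459,000.

Isolde receives ₹459,000.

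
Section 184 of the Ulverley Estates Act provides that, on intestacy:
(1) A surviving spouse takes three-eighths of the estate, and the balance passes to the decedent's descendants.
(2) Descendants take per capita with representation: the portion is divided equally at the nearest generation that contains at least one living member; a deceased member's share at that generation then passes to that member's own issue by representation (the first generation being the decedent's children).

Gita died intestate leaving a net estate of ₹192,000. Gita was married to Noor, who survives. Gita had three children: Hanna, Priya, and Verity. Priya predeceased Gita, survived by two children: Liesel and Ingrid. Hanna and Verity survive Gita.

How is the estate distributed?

Noor: ₹72,000; Hanna: ₹40,000; Liesel: ₹20,000; Ingrid: ₹20,000; Verity: ₹40,000

Noor takes three-eighths of ₹192,000 = ₹72,000. The remaining ₹120,000 passes to the descendants.
The descendants' portion (₹120,000) is divided into 3 shares of ₹40,000: Hanna and Verity each take ₹40,000; Priya's ₹40,000 share passes to Priya's issue.
Priya's share (₹40,000) is divided into 2 shares of ₹20,000: Liesel and Ingrid each take ₹20,000.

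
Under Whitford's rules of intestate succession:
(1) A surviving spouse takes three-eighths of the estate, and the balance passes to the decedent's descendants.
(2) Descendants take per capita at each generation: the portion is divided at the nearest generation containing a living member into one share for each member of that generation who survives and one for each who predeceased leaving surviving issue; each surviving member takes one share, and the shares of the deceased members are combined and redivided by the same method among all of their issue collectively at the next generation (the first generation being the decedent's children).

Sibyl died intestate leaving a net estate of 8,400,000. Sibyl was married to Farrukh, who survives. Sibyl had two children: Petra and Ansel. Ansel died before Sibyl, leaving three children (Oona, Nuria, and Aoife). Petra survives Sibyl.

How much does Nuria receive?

Farrukh takes three-eighths of 8,400,000 = 3,150,000. The remaining 5,250,000 passes to the descendants.
The descendants' portion (5,250,000) is divided at the children's generation into 2 shares of 2,625,000. Petra takes 2,625,000. The remaining share for the deceased Ansel (2,625,000) is carried to the next generation.
That pool (2,625,000) is divided at the grandchildren's generation equally among Oona, Nuria, and Aoife: 875,000 each.

Nuria receives 875,000.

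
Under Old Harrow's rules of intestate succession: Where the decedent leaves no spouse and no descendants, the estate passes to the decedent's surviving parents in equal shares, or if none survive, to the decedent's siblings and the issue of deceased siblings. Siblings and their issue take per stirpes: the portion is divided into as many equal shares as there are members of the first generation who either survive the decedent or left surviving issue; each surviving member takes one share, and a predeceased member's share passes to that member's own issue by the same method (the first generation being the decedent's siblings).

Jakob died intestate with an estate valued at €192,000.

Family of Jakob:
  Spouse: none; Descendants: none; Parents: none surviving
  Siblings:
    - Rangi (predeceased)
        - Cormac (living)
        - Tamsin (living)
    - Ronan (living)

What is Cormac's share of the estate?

The entire €192,000 passes to the siblings and their issue.
That amount (€192,000) is divided into 2 shares of €96,000: Ronan takes €96,000; Rangi's €96,000 share passes to Rangi's issue.
Rangi's share (€96,000) is divided into 2 shares of €48,000: Cormac and Tamsin each take €48,000.

Cormac receives €48,000.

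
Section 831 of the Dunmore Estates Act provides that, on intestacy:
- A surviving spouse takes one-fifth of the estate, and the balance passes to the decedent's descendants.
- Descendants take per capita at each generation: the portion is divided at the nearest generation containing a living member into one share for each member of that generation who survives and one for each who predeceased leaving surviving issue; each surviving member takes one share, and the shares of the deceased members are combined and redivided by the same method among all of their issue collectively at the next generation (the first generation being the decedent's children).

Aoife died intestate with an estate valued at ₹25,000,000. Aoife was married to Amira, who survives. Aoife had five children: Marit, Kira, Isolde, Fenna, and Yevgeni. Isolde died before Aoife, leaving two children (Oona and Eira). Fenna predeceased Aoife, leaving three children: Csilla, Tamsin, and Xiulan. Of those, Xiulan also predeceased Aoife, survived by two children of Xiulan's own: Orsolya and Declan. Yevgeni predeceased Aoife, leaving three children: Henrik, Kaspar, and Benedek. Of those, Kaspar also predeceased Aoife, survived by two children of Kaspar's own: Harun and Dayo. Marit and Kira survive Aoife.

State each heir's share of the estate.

Amira takes one-fifth of ₹25,000,000 = ₹5,000,000. The remaining ₹20,000,000 passes to the descendants.
The descendants' portion (₹20,000,000) is divided at the children's generation into 5 shares of ₹4,000,000. Marit and Kira each take ₹4,000,000. The 3 shares of the deceased (Isolde, Fenna, and Yevgeni) are combined into a pool of ₹12,000,000.
That pool (₹12,000,000) is divided at the grandchildren's generation into 8 shares of ₹1,500,000. Oona, Eira, Csilla, Tamsin, Henrik, and Benedek each take ₹1,500,000. The 2 shares of the deceased (Xiulan and Kaspar) are combined into a pool of ₹3,000,000.
That pool (₹3,000,000) is divided at the great-grandchildren's generation equally among Orsolya, Declan, Harun, and Dayo: ₹750,000 each.

Amira: ₹5,000,000; Marit: ₹4,000,000; Kira: ₹4,000,000; Oona: ₹1,500,000; Eira: ₹1,500,000; Csilla: ₹1,500,000; Tamsin: ₹1,500,000; Orsolya: ₹750,000; Declan: ₹750,000; Henrik: ₹1,500,000; Harun: ₹750,000; Dayo: ₹750,000; Benedek: ₹1,500,000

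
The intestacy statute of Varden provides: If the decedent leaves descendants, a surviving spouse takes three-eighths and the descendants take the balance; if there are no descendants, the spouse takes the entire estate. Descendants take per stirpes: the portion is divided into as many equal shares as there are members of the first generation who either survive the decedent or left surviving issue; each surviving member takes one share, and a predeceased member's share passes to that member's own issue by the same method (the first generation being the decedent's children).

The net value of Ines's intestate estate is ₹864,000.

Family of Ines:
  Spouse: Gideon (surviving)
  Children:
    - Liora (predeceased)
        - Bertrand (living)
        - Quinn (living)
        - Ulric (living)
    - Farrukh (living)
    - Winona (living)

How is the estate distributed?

Gideon: ₹324,000; Bertrand: ₹60,000; Quinn: ₹60,000; Ulric: ₹60,000; Farrukh: ₹180,000; Winona: ₹180,000

Gideon takes three-eighths of ₹864,000 = ₹324,000. The remaining ₹540,000 passes to the descendants.
The descendants' portion (₹540,000) is divided into 3 shares of ₹180,000: Farrukh and Winona each take ₹180,000; Liora's ₹180,000 share passes to Liora's issue.
Liora's share (₹180,000) is divided into 3 shares of ₹60,000: Bertrand, Quinn, and Ulric each take ₹60,000.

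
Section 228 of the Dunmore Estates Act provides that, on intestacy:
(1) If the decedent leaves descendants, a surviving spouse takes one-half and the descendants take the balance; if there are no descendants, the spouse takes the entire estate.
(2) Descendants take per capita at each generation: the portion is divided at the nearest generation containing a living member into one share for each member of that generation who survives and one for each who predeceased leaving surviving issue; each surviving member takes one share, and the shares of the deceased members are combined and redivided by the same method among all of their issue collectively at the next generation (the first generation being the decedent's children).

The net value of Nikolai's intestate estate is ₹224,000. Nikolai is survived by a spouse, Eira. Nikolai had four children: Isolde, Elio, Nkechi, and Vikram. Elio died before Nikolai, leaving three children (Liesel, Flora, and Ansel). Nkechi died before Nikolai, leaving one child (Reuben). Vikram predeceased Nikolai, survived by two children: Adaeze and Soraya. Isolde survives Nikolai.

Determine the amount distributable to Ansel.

Ansel receives ₹14,000.

Eira takes one-half of ₹224,000 = ₹112,000. The remaining ₹112,000 passes to the descendants.
The descendants' portion (₹112,000) is divided at the children's generation into 4 shares of ₹28,000. Isolde takes ₹28,000. The 3 shares of the deceased (Elio, Nkechi, and Vikram) are combined into a pool of ₹84,000.
That pool (₹84,000) is divided at the grandchildren's generation equally among Liesel, Flora, Ansel, Reuben, Adaeze, and Soraya: ₹14,000 each.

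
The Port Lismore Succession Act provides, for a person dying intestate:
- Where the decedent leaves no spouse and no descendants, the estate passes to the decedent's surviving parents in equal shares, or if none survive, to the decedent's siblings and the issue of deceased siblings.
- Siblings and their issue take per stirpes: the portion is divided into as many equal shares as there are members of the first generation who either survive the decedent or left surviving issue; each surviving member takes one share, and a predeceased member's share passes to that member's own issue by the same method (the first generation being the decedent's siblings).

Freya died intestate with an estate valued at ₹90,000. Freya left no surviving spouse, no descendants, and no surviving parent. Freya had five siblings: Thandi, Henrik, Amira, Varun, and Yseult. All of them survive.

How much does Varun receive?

The entire ₹90,000 passes to the siblings and their issue.
That amount (₹90,000) is divided into 5 shares of ₹18,000: Thandi, Henrik, Amira, Varun, and Yseult each take ₹18,000.

Varun receives ₹18,000.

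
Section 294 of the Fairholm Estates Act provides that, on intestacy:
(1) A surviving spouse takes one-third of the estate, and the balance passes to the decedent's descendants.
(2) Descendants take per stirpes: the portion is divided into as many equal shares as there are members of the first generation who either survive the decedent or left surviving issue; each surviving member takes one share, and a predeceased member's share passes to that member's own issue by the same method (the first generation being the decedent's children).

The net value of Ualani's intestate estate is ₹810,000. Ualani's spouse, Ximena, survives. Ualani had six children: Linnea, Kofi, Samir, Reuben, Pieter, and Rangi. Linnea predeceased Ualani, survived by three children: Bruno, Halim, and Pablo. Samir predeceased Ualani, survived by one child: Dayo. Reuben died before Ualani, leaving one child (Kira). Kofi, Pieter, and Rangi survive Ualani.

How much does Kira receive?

Ximena takes one-third of ₹810,000 = ₹270,000. The remaining ₹540,000 passes to the descendants.
The descendants' portion (₹540,000) is divided into 6 shares of ₹90,000: Kofi, Pieter, and Rangi each take ₹90,000; Linnea's ₹90,000 share passes to Linnea's issue; Samir's ₹90,000 share passes to Samir's issue; Reuben's ₹90,000 share passes to Reuben's issue.
Linnea's share (₹90,000) is divided into 3 shares of ₹30,000: Bruno, Halim, and Pablo each take ₹30,000.
Samir's share (₹90,000) passes entirely to Dayo.
Reuben's share (₹90,000) passes entirely to Kira.

Kira receives ₹90,000.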